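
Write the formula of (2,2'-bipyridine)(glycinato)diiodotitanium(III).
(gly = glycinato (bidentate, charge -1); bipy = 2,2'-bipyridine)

Ligands: 1 glycinato (gly, -1), 1 2,2'-bipyridine (bipy, neutral), 2 iodo (I, -1). Ligand charge sum = -3.
With Ti in oxidation state +3, the complex ion is [Ti...].

[Ti(bipy)(gly)I2]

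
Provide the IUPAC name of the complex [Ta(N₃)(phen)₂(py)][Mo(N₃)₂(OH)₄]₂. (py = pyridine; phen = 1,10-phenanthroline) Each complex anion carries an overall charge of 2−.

azidobis(1,10-phenanthroline)(pyridine)tantalum(V) diazidotetrahydroxomolybdate(IV)

Both ions are complex: the cation is named first with the plain metal name, the anion second with the -ate form; each ion's ligands are alphabetised independently.
The complex anion is given as 2−; its ligand charges sum to -6, so Mo = +4.
With 2 anions per cation, the cation must be 2×2 = 4+.
Cation: ligand charges sum to -1; for the ion to be 4+, Ta = +5.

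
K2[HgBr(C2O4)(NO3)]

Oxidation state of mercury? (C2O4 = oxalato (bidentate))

2 potassium outside the brackets (+1 each) → the complex ion is 2−.
Ligand charges: 1×Br = -1; 1×NO3 = -1; 1×C2O4 = -2; sum -4.
Hg + (-4) = 2− ⇒ Hg is +2.

+2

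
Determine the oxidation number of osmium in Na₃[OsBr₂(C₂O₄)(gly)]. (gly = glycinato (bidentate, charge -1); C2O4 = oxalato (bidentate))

+2

3 sodium outside the brackets (+1 each) → the complex ion is 3−.
Ligand charges: 1×gly = -1; 1×C2O4 = -2; 2×Br = -2; sum -5.
Os + (-5) = 3− ⇒ Os is +2.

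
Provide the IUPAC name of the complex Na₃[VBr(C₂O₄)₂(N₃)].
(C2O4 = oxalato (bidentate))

The 3 sodium counter-ions carry a total charge of +3, so each complex ion is 3−.
Ligand charges: 1×bromo (-1 each), 2×oxalato (-2 each), 1×azido (-1 each); total -6. So V + (-6) = 3−, giving V = +3.
The complex ion is anionic, so vanadium takes the -ate form vanadate(III).

sodium azidobromodioxalatovanadate(III)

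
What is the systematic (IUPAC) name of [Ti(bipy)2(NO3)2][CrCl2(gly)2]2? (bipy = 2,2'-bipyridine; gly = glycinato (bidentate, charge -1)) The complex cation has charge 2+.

bis(2,2'-bipyridine)dinitratotitanium(IV) dichlorobis(glycinato)chromate(III)

The complex cation is given as 2+; its ligand charges sum to -2, so Ti = +4.
With 2 anions per cation, each anion must be 2/2 = 1−.
Anion: ligand charges sum to -4; for the ion to be 1−, Cr = +3.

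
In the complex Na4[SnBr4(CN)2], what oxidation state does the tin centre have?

4 sodium outside the brackets (+1 each) → the complex ion is 4−.
Ligand charges: 2×CN = -2; 4×Br = -4; sum -6.
Sn + (-6) = 4− ⇒ Sn is +2.

+2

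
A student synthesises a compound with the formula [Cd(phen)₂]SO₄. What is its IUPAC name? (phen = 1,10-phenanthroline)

The 1 sulfate counter-ion carries a total charge of -2, so each complex ion is 2+.
Ligand charges: 2×1,10-phenanthroline (neutral); total 0. So Cd + (0) = 2+, giving Cd = +2.

bis(1,10-phenanthroline)cadmium(II) sulfate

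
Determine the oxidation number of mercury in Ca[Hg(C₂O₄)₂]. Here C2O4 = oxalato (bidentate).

+2

1 calcium outside the brackets (+2 each) → the complex ion is 2−.
Ligand charges: 2×C2O4 = -4; sum -4.
Hg + (-4) = 2− ⇒ Hg is +2.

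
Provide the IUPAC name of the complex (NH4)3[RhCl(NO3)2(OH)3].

The 3 ammonium counter-ions carry a total charge of +3, so each complex ion is 3−.
Ligand charges: 2×nitrato (-1 each), 3×hydroxo (-1 each), 1×chloro (-1 each); total -6. So Rh + (-6) = 3−, giving Rh = +3.
The complex ion is anionic, so rhodium takes the -ate form rhodate(III).

ammonium chlorotrihydroxodinitratorhodate(III)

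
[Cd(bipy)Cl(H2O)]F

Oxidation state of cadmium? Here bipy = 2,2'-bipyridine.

+2

1 fluoride outside the brackets (-1 each) → the complex ion is 1+.
Ligand charges: 1×Cl = -1; 1×H2O neutral; 1×bipy neutral; sum -1.
Cd + (-1) = 1+ ⇒ Cd is +2.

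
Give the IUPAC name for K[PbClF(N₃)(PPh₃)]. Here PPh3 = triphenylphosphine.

potassium azidochlorofluoro(triphenylphosphine)plumbate(II)

The 1 potassium counter-ion carries a total charge of +1, so each complex ion is 1−.
Ligand charges: 1×fluoro (-1 each), 1×azido (-1 each), 1×chloro (-1 each), 1×triphenylphosphine (neutral); total -3. So Pb + (-3) = 1−, giving Pb = +2.
The complex ion is anionic, so lead takes the -ate form plumbate(II).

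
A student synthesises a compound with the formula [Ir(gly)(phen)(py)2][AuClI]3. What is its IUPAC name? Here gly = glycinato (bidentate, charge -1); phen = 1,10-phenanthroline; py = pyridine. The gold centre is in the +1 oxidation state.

(glycinato)(1,10-phenanthroline)bis(pyridine)iridium(IV) chloroiodoaurate(I)

Both ions are complex: the cation is named first with the plain metal name, the anion second with the -ate form; each ion's ligands are alphabetised independently.
Au is given as +1; the anion's ligand charges sum to -2, so the complex anion is 1−.
With 3 anions per cation, the cation must be 3×1 = 3+.
Cation: ligand charges sum to -1; for the ion to be 3+, Ir = +4.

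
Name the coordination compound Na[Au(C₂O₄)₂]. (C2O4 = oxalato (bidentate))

The 1 sodium counter-ion carries a total charge of +1, so each complex ion is 1−.
Ligand charges: 2×oxalato (-2 each); total -4. So Au + (-4) = 1−, giving Au = +3.
The complex ion is anionic, so gold takes the -ate form aurate(III).

sodium dioxalatoaurate(III)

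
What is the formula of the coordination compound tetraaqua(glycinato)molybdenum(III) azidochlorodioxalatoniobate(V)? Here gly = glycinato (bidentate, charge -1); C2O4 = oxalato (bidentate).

Cation [Mo…]: ligand charges -1, Mo(III) ⇒ ion charge 2+.
Anion [Nb…]: ligand charges -6, Nb(V) ⇒ ion charge 1−.
One 2+ cation requires 2 of the 1− anion.

[Mo(gly)(H2O)4][Nb(C2O4)2Cl(N3)]2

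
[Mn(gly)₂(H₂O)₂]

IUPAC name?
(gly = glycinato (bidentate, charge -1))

There is no counter-ion, so the complex is neutral overall.
Ligand charges: 2×glycinato (-1 each), 2×aqua (neutral); total -2. So Mn + (-2) = 0, giving Mn = +2.
Ligands are named alphabetically: aqua before glycinato.

diaquabis(glycinato)manganese(II)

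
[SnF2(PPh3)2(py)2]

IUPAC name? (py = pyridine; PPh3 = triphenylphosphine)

difluorobis(pyridine)bis(triphenylphosphine)tin(II)

There is no counter-ion, so the complex is neutral overall.
Ligand charges: 2×fluoro (-1 each), 2×pyridine (neutral), 2×triphenylphosphine (neutral); total -2. So Sn + (-2) = 0, giving Sn = +2.
Ligands are named alphabetically: fluoro before pyridine before triphenylphosphine.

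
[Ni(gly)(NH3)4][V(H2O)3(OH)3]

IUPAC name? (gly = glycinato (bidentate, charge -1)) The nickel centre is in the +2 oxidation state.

tetraammine(glycinato)nickel(II) triaquatrihydroxovanadate(II)

Both ions are complex: the cation is named first with the plain metal name, the anion second with the -ate form; each ion's ligands are alphabetised independently.
Ni is given as +2; the cation's ligand charges sum to -1, so the complex cation is 1+.
A 1:1 salt means the anion carries the equal and opposite charge, 1−.
Anion: ligand charges sum to -3; for the ion to be 1−, V = +2.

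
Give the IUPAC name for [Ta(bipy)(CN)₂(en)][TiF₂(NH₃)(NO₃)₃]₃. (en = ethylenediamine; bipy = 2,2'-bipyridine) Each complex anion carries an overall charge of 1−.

The complex anion is given as 1−; its ligand charges sum to -5, so Ti = +4.
With 3 anions per cation, the cation must be 3×1 = 3+.
Cation: ligand charges sum to -2; for the ion to be 3+, Ta = +5.

(2,2'-bipyridine)dicyano(ethylenediamine)tantalum(V) amminedifluorotrinitratotitanate(IV)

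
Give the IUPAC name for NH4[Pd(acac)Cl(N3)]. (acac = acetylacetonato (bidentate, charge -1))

The 1 ammonium counter-ion carries a total charge of +1, so each complex ion is 1−.
Ligand charges: 1×acetylacetonato (-1 each), 1×azido (-1 each), 1×chloro (-1 each); total -3. So Pd + (-3) = 1−, giving Pd = +2.
Ligands are named alphabetically: acetylacetonato before azido before chloro.
The complex ion is anionic, so palladium takes the -ate form palladate(II).

ammonium (acetylacetonato)azidochloropalladate(II)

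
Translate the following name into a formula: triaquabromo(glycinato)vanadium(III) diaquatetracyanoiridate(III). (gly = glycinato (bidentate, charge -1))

[VBr(gly)(H2O)3][Ir(CN)4(H2O)2]

Cation [V…]: ligand charges -2, V(III) ⇒ ion charge 1+.
Anion [Ir…]: ligand charges -4, Ir(III) ⇒ ion charge 1−.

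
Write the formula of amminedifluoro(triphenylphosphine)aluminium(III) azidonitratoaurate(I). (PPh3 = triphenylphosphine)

[AlF2(NH3)(PPh3)][Au(N3)(NO3)]

Cation [Al…]: ligand charges -2, Al(III) ⇒ ion charge 1+.
Anion [Au…]: ligand charges -2, Au(I) ⇒ ion charge 1−.
One 1+ cation balances one 1− anion.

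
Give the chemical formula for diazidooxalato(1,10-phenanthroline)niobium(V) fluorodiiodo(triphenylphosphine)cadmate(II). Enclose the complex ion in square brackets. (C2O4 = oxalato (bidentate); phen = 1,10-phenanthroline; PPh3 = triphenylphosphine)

Cation [Nb…]: ligand charges -4, Nb(V) ⇒ ion charge 1+.
Anion [Cd…]: ligand charges -3, Cd(II) ⇒ ion charge 1−.

[Nb(C2O4)(N3)2(phen)][CdFI2(PPh3)]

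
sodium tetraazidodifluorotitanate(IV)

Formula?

Ligands: 2 fluoro (F, -1), 4 azido (N3, -1). Ligand charge sum = -6.
Charge balance with sodium (+1) requires 1 complex ion per 2 sodium.

Na2[TiF2(N3)4]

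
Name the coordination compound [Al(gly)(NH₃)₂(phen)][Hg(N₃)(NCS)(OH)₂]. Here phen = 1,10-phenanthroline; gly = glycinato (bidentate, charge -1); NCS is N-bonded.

Both ions are complex: the cation is named first with the plain metal name, the anion second with the -ate form; each ion's ligands are alphabetised independently.
Aluminium is always +3 in its complexes; the cation's ligand charges sum to -1, so the complex cation is 2+.
A 1:1 salt means the anion carries the equal and opposite charge, 2−.
Anion: ligand charges sum to -4; for the ion to be 2−, Hg = +2.

diammine(glycinato)(1,10-phenanthroline)aluminium(III) azidodihydroxoisothiocyanatomercurate(II)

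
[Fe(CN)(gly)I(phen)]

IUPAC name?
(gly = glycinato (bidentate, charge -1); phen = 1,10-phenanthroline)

cyano(glycinato)iodo(1,10-phenanthroline)iron(III)

There is no counter-ion, so the complex is neutral overall.
Ligand charges: 1×cyano (-1 each), 1×iodo (-1 each), 1×glycinato (-1 each), 1×1,10-phenanthroline (neutral); total -3. So Fe + (-3) = 0, giving Fe = +3.
Ligands are named alphabetically: cyano before glycinato before iodo before phenanthroline.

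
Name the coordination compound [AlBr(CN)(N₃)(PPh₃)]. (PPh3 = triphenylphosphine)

There is no counter-ion, so the complex is neutral overall.
Ligand charges: 1×triphenylphosphine (neutral), 1×cyano (-1 each), 1×bromo (-1 each), 1×azido (-1 each); total -3. So Al + (-3) = 0, giving Al = +3.
Ligands are named alphabetically: azido before bromo before cyano before triphenylphosphine.

azidobromocyano(triphenylphosphine)aluminium(III)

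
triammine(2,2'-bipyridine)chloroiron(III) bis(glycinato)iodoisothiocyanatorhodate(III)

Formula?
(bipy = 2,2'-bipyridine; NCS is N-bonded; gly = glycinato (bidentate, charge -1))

Cation [Fe…]: ligand charges -1, Fe(III) ⇒ ion charge 2+.
Anion [Rh…]: ligand charges -4, Rh(III) ⇒ ion charge 1−.
One 2+ cation requires 2 of the 1− anion.

[Fe(bipy)Cl(NH3)3][Rh(gly)2I(NCS)]2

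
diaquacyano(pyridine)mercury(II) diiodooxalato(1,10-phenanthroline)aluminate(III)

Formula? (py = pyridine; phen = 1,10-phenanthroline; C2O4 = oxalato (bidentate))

[Hg(CN)(H2O)2(py)][Al(C2O4)I2(phen)]

Cation [Hg…]: ligand charges -1, Hg(II) ⇒ ion charge 1+.
Anion [Al…]: ligand charges -4, Al(III) ⇒ ion charge 1−.
One 1+ cation balances one 1− anion.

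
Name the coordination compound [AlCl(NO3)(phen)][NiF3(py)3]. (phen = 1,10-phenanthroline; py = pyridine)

Aluminium is always +3 in its complexes; the cation's ligand charges sum to -2, so the complex cation is 1+.
A 1:1 salt means the anion carries the equal and opposite charge, 1−.
Anion: ligand charges sum to -3; for the ion to be 1−, Ni = +2.

chloronitrato(1,10-phenanthroline)aluminium(III) trifluorotris(pyridine)nickelate(II)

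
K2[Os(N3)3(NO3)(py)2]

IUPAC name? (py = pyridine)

The 2 potassium counter-ions carry a total charge of +2, so each complex ion is 2−.
Ligand charges: 1×nitrato (-1 each), 2×pyridine (neutral), 3×azido (-1 each); total -4. So Os + (-4) = 2−, giving Os = +2.
The complex ion is anionic, so osmium takes the -ate form osmate(II).

potassium triazidonitratobis(pyridine)osmate(II)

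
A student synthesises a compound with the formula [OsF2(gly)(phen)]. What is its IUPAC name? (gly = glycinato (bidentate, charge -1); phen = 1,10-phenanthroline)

difluoro(glycinato)(1,10-phenanthroline)osmium(III)

There is no counter-ion, so the complex is neutral overall.
Ligand charges: 1×glycinato (-1 each), 1×1,10-phenanthroline (neutral), 2×fluoro (-1 each); total -3. So Os + (-3) = 0, giving Os = +3.
Ligands are named alphabetically: fluoro before glycinato before phenanthroline.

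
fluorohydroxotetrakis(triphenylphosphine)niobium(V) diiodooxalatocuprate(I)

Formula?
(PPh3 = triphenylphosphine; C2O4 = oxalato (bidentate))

Cation [Nb…]: ligand charges -2, Nb(V) ⇒ ion charge 3+.
Anion [Cu…]: ligand charges -4, Cu(I) ⇒ ion charge 3−.
One 3+ cation balances one 3− anion.

[NbF(OH)(PPh3)4][Cu(C2O4)I2]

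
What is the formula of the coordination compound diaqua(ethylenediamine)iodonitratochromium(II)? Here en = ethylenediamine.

Ligands: 1 iodo (I, -1), 1 nitrato (NO3, -1), 2 aqua (H2O, neutral), 1 ethylenediamine (en, neutral). Ligand charge sum = -2.
With Cr in oxidation state +2, the complex ion is [Cr...].

[Cr(en)(H2O)2I(NO3)]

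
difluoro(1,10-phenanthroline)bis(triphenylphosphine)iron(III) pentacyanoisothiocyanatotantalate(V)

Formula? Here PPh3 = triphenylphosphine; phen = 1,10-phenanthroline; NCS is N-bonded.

[FeF2(phen)(PPh3)2][Ta(CN)5(NCS)]

Cation [Fe…]: ligand charges -2, Fe(III) ⇒ ion charge 1+.
Anion [Ta…]: ligand charges -6, Ta(V) ⇒ ion charge 1−.
One 1+ cation balances one 1− anion.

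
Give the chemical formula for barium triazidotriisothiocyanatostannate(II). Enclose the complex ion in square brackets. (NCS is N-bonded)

Ligands: 3 azido (N3, -1), 3 isothiocyanato (NCS, -1). Ligand charge sum = -6.
Charge balance with barium (+2) requires 1 complex ion per 2 barium.

Ba2[Sn(N3)3(NCS)3]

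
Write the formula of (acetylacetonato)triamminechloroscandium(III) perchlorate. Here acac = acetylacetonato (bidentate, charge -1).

Ligands: 3 ammine (NH3, neutral), 1 acetylacetonato (acac, -1), 1 chloro (Cl, -1). Ligand charge sum = -2.
Charge balance with perchlorate (-1) requires 1 complex ion per 1 perchlorate.

[Sc(acac)Cl(NH3)3]ClO4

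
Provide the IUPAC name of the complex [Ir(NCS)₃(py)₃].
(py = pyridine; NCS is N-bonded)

There is no counter-ion, so the complex is neutral overall.
Ligand charges: 3×pyridine (neutral), 3×isothiocyanato (-1 each); total -3. So Ir + (-3) = 0, giving Ir = +3.
Ligands are named alphabetically: isothiocyanato before pyridine.

triisothiocyanatotris(pyridine)iridium(III)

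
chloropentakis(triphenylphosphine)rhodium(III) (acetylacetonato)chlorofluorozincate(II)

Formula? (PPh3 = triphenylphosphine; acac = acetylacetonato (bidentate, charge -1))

Cation [Rh…]: ligand charges -1, Rh(III) ⇒ ion charge 2+.
Anion [Zn…]: ligand charges -3, Zn(II) ⇒ ion charge 1−.
One 2+ cation requires 2 of the 1− anion.

[RhCl(PPh3)5][Zn(acac)ClF]2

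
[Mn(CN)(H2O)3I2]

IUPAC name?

triaquacyanodiiodomanganese(III)

There is no counter-ion, so the complex is neutral overall.
Ligand charges: 3×aqua (neutral), 1×cyano (-1 each), 2×iodo (-1 each); total -3. So Mn + (-3) = 0, giving Mn = +3.
Ligands are named alphabetically: aqua before cyano before iodo.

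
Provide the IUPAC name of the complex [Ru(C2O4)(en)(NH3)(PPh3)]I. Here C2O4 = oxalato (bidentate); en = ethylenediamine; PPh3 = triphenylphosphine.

The 1 iodide counter-ion carries a total charge of -1, so each complex ion is 1+.
Ligand charges: 1×oxalato (-2 each), 1×ethylenediamine (neutral), 1×ammine (neutral), 1×triphenylphosphine (neutral); total -2. So Ru + (-2) = 1+, giving Ru = +3.
Ligands are named alphabetically: ammine before ethylenediamine before oxalato before triphenylphosphine.

ammine(ethylenediamine)oxalato(triphenylphosphine)ruthenium(III) iodide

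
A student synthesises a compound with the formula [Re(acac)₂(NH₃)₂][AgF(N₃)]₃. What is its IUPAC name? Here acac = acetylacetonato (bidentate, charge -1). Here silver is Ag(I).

Both ions are complex: the cation is named first with the plain metal name, the anion second with the -ate form; each ion's ligands are alphabetised independently.
Ag is given as +1; the anion's ligand charges sum to -2, so the complex anion is 1−.
With 3 anions per cation, the cation must be 3×1 = 3+.
Cation: ligand charges sum to -2; for the ion to be 3+, Re = +5.

bis(acetylacetonato)diamminerhenium(V) azidofluoroargentate(I)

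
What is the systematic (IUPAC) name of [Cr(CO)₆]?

hexacarbonylchromium(0)

There is no counter-ion, so the complex is neutral overall.
Ligand charges: 6×carbonyl (neutral); total 0. So Cr + (0) = 0, giving Cr = 0.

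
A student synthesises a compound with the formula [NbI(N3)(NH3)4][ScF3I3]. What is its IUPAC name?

Both ions are complex: the cation is named first with the plain metal name, the anion second with the -ate form; each ion's ligands are alphabetised independently.
Scandium is always +3 in its complexes; the anion's ligand charges sum to -6, so the complex anion is 3−.
A 1:1 salt means the cation carries the equal and opposite charge, 3+.
Cation: ligand charges sum to -2; for the ion to be 3+, Nb = +5.

tetraammineazidoiodoniobium(V) trifluorotriiodoscandate(III)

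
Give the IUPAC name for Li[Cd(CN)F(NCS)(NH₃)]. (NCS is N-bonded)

lithium amminecyanofluoroisothiocyanatocadmate(II)

The 1 lithium counter-ion carries a total charge of +1, so each complex ion is 1−.
Ligand charges: 1×cyano (-1 each), 1×fluoro (-1 each), 1×isothiocyanato (-1 each), 1×ammine (neutral); total -3. So Cd + (-3) = 1−, giving Cd = +2.
The complex ion is anionic, so cadmium takes the -ate form cadmate(II).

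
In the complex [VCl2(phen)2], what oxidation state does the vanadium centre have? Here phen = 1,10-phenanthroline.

+2

No counter-ion: the bracketed complex is neutral.
Ligand charges: 2×Cl = -2; 2×phen neutral; sum -2.
V + (-2) = 0 ⇒ V is +2.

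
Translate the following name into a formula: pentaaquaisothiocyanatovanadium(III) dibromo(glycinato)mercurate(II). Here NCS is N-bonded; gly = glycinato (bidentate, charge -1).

[V(H2O)5(NCS)][HgBr2(gly)]2

Cation [V…]: ligand charges -1, V(III) ⇒ ion charge 2+.
Anion [Hg…]: ligand charges -3, Hg(II) ⇒ ion charge 1−.
One 2+ cation requires 2 of the 1− anion.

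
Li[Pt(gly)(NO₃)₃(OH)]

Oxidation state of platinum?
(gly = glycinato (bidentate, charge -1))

+4

1 lithium outside the brackets (+1 each) → the complex ion is 1−.
Ligand charges: 1×gly = -1; 1×OH = -1; 3×NO3 = -3; sum -5.
Pt + (-5) = 1− ⇒ Pt is +4.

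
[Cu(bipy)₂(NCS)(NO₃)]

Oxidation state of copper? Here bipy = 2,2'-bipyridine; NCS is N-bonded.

+2

No counter-ion: the bracketed complex is neutral.
Ligand charges: 2×bipy neutral; 1×NCS = -1; 1×NO3 = -1; sum -2.
Cu + (-2) = 0 ⇒ Cu is +2.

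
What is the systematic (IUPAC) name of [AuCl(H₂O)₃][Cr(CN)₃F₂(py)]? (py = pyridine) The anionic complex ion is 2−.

triaquachlorogold(III) tricyanodifluoro(pyridine)chromate(III)

Both ions are complex: the cation is named first with the plain metal name, the anion second with the -ate form; each ion's ligands are alphabetised independently.
The complex anion is given as 2−; its ligand charges sum to -5, so Cr = +3.
A 1:1 salt means the cation carries the equal and opposite charge, 2+.
Cation: ligand charges sum to -1; for the ion to be 2+, Au = +3.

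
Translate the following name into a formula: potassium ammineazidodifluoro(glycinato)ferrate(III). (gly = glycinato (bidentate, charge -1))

Ligands: 1 ammine (NH3, neutral), 1 glycinato (gly, -1), 2 fluoro (F, -1), 1 azido (N3, -1). Ligand charge sum = -4.
Charge balance with potassium (+1) requires 1 complex ion per 1 potassium.

K[FeF2(gly)(N3)(NH3)]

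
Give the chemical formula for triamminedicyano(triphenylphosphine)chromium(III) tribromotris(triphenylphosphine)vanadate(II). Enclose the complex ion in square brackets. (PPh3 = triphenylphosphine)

[Cr(CN)2(NH3)3(PPh3)][VBr3(PPh3)3]

Cation [Cr…]: ligand charges -2, Cr(III) ⇒ ion charge 1+.
Anion [V…]: ligand charges -3, V(II) ⇒ ion charge 1−.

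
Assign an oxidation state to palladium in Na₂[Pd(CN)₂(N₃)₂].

+2

2 sodium outside the brackets (+1 each) → the complex ion is 2−.
Ligand charges: 2×N3 = -2; 2×CN = -2; sum -4.
Pd + (-4) = 2− ⇒ Pd is +2.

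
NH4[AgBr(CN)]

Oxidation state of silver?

+1

1 ammonium outside the brackets (+1 each) → the complex ion is 1−.
Ligand charges: 1×Br = -1; 1×CN = -1; sum -2.
Ag + (-2) = 1− ⇒ Ag is +1.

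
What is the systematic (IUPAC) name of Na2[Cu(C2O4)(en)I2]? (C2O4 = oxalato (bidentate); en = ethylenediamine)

The 2 sodium counter-ions carry a total charge of +2, so each complex ion is 2−.
Ligand charges: 2×iodo (-1 each), 1×oxalato (-2 each), 1×ethylenediamine (neutral); total -4. So Cu + (-4) = 2−, giving Cu = +2.
Ligands are named alphabetically: ethylenediamine before iodo before oxalato.
The complex ion is anionic, so copper takes the -ate form cuprate(II).

sodium (ethylenediamine)diiodooxalatocuprate(II)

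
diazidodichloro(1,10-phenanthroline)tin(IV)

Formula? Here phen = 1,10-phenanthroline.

[SnCl2(N3)2(phen)]

Ligands: 1 1,10-phenanthroline (phen, neutral), 2 chloro (Cl, -1), 2 azido (N3, -1). Ligand charge sum = -4.
With Sn in oxidation state +4, the complex ion is [Sn...].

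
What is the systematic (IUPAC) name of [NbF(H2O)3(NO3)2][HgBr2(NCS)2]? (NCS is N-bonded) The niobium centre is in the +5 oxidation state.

triaquafluorodinitratoniobium(V) dibromodiisothiocyanatomercurate(II)

Both ions are complex: the cation is named first with the plain metal name, the anion second with the -ate form; each ion's ligands are alphabetised independently.
Nb is given as +5; the cation's ligand charges sum to -3, so the complex cation is 2+.
A 1:1 salt means the anion carries the equal and opposite charge, 2−.
Anion: ligand charges sum to -4; for the ion to be 2−, Hg = +2.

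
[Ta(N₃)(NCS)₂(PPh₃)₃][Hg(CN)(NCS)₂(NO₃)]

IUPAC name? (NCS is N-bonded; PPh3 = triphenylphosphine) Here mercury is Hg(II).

Hg is given as +2; the anion's ligand charges sum to -4, so the complex anion is 2−.
A 1:1 salt means the cation carries the equal and opposite charge, 2+.
Cation: ligand charges sum to -3; for the ion to be 2+, Ta = +5.

azidodiisothiocyanatotris(triphenylphosphine)tantalum(V) cyanodiisothiocyanatonitratomercurate(II)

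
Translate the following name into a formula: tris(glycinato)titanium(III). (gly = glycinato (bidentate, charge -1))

Ligands: 3 glycinato (gly, -1). Ligand charge sum = -3.
With Ti in oxidation state +3, the complex ion is [Ti...].

[Ti(gly)3]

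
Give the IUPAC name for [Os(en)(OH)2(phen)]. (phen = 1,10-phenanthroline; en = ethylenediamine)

There is no counter-ion, so the complex is neutral overall.
Ligand charges: 2×hydroxo (-1 each), 1×1,10-phenanthroline (neutral), 1×ethylenediamine (neutral); total -2. So Os + (-2) = 0, giving Os = +2.
Ligands are named alphabetically: ethylenediamine before hydroxo before phenanthroline.

(ethylenediamine)dihydroxo(1,10-phenanthroline)osmium(II)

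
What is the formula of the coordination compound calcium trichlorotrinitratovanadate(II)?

Ligands: 3 chloro (Cl, -1), 3 nitrato (NO3, -1). Ligand charge sum = -6.
With V in oxidation state +2, the complex ion is [V...]^4−.
Charge balance with calcium (+2) requires 1 complex ion per 2 calcium.

Ca2[VCl3(NO3)3]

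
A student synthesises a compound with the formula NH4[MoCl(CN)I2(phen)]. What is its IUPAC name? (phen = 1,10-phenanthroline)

ammonium chlorocyanodiiodo(1,10-phenanthroline)molybdate(III)

The 1 ammonium counter-ion carries a total charge of +1, so each complex ion is 1−.
Ligand charges: 1×1,10-phenanthroline (neutral), 1×cyano (-1 each), 1×chloro (-1 each), 2×iodo (-1 each); total -4. So Mo + (-4) = 1−, giving Mo = +3.
Ligands are named alphabetically: chloro before cyano before iodo before phenanthroline.
The complex ion is anionic, so molybdenum takes the -ate form molybdate(III).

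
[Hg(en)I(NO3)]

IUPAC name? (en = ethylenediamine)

(ethylenediamine)iodonitratomercury(II)

There is no counter-ion, so the complex is neutral overall.
Ligand charges: 1×ethylenediamine (neutral), 1×iodo (-1 each), 1×nitrato (-1 each); total -2. So Hg + (-2) = 0, giving Hg = +2.
Ligands are named alphabetically: ethylenediamine before iodo before nitrato.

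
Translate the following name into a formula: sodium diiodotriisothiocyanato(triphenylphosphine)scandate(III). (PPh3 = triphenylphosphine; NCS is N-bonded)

Ligands: 1 triphenylphosphine (PPh3, neutral), 3 isothiocyanato (NCS, -1), 2 iodo (I, -1). Ligand charge sum = -5.
With Sc in oxidation state +3, the complex ion is [Sc...]^2−.
Charge balance with sodium (+1) requires 1 complex ion per 2 sodium.

Na2[ScI2(NCS)3(PPh3)]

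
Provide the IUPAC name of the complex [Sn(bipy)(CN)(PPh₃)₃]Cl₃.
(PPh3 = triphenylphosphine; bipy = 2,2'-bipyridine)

(2,2'-bipyridine)cyanotris(triphenylphosphine)tin(IV) chloride

The 3 chloride counter-ions carry a total charge of -3, so each complex ion is 3+.
Ligand charges: 1×cyano (-1 each), 3×triphenylphosphine (neutral), 1×2,2'-bipyridine (neutral); total -1. So Sn + (-1) = 3+, giving Sn = +4.
Ligands are named alphabetically: bipyridine before cyano before triphenylphosphine.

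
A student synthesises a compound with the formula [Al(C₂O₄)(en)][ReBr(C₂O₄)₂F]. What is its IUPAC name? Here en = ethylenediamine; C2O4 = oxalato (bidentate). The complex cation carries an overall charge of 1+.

The complex cation is given as 1+; its ligand charges sum to -2, so Al = +3.
A 1:1 salt means the anion carries the equal and opposite charge, 1−.
Anion: ligand charges sum to -6; for the ion to be 1−, Re = +5.

(ethylenediamine)oxalatoaluminium(III) bromofluorodioxalatorhenate(V)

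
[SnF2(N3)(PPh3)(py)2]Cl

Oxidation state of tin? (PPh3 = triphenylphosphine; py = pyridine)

+4

1 chloride outside the brackets (-1 each) → the complex ion is 1+.
Ligand charges: 2×F = -2; 1×PPh3 neutral; 1×N3 = -1; 2×py neutral; sum -3.
Sn + (-3) = 1+ ⇒ Sn is +4.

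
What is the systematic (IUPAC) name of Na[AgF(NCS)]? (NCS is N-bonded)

The 1 sodium counter-ion carries a total charge of +1, so each complex ion is 1−.
Ligand charges: 1×fluoro (-1 each), 1×isothiocyanato (-1 each); total -2. So Ag + (-2) = 1−, giving Ag = +1.
The complex ion is anionic, so silver takes the -ate form argentate(I).

sodium fluoroisothiocyanatoargentate(I)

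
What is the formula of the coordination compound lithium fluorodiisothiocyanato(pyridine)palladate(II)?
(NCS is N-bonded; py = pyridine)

Ligands: 2 isothiocyanato (NCS, -1), 1 fluoro (F, -1), 1 pyridine (py, neutral). Ligand charge sum = -3.
With Pd in oxidation state +2, the complex ion is [Pd...]^1−.
Charge balance with lithium (+1) requires 1 complex ion per 1 lithium.

Li[PdF(NCS)2(py)]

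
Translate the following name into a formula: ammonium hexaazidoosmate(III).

(NH4)3[Os(N3)6]

Ligands: 6 azido (N3, -1). Ligand charge sum = -6.
With Os in oxidation state +3, the complex ion is [Os...]^3−.
Charge balance with ammonium (+1) requires 1 complex ion per 3 ammonium.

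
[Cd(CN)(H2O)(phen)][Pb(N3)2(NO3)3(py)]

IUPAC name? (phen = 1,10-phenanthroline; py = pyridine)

Cadmium is always +2 in its complexes; the cation's ligand charges sum to -1, so the complex cation is 1+.
A 1:1 salt means the anion carries the equal and opposite charge, 1−.
Anion: ligand charges sum to -5; for the ion to be 1−, Pb = +4.

aquacyano(1,10-phenanthroline)cadmium(II) diazidotrinitrato(pyridine)plumbate(IV)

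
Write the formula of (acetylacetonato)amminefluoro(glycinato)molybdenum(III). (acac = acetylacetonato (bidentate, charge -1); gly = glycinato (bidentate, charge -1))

Ligands: 1 acetylacetonato (acac, -1), 1 fluoro (F, -1), 1 glycinato (gly, -1), 1 ammine (NH3, neutral). Ligand charge sum = -3.
With Mo in oxidation state +3, the complex ion is [Mo...].

[Mo(acac)F(gly)(NH3)]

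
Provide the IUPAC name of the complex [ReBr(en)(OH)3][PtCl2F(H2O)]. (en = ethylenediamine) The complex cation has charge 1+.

bromo(ethylenediamine)trihydroxorhenium(V) aquadichlorofluoroplatinate(II)

Both ions are complex: the cation is named first with the plain metal name, the anion second with the -ate form; each ion's ligands are alphabetised independently.
The complex cation is given as 1+; its ligand charges sum to -4, so Re = +5.
A 1:1 salt means the anion carries the equal and opposite charge, 1−.
Anion: ligand charges sum to -3; for the ion to be 1−, Pt = +2.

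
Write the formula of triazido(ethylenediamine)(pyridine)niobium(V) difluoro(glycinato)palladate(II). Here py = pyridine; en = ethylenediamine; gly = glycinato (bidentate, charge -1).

[Nb(en)(N3)3(py)][PdF2(gly)]2

Cation [Nb…]: ligand charges -3, Nb(V) ⇒ ion charge 2+.
Anion [Pd…]: ligand charges -3, Pd(II) ⇒ ion charge 1−.
One 2+ cation requires 2 of the 1− anion.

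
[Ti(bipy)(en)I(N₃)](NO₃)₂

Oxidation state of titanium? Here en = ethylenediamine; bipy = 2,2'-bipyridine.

+4

2 nitrate outside the brackets (-1 each) → the complex ion is 2+.
Ligand charges: 1×N3 = -1; 1×I = -1; 1×en neutral; 1×bipy neutral; sum -2.
Ti + (-2) = 2+ ⇒ Ti is +4.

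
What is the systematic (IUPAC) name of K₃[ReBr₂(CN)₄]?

potassium dibromotetracyanorhenate(III)

The 3 potassium counter-ions carry a total charge of +3, so each complex ion is 3−.
Ligand charges: 2×bromo (-1 each), 4×cyano (-1 each); total -6. So Re + (-6) = 3−, giving Re = +3.
Ligands are named alphabetically: bromo before cyano.
The complex ion is anionic, so rhenium takes the -ate form rhenate(III).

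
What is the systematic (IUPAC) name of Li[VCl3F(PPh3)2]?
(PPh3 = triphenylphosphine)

The 1 lithium counter-ion carries a total charge of +1, so each complex ion is 1−.
Ligand charges: 2×triphenylphosphine (neutral), 1×fluoro (-1 each), 3×chloro (-1 each); total -4. So V + (-4) = 1−, giving V = +3.
The complex ion is anionic, so vanadium takes the -ate form vanadate(III).

lithium trichlorofluorobis(triphenylphosphine)vanadate(III)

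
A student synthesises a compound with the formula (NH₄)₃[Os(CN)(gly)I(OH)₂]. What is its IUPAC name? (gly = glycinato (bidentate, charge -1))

ammonium cyano(glycinato)dihydroxoiodoosmate(II)

The 3 ammonium counter-ions carry a total charge of +3, so each complex ion is 3−.
Ligand charges: 1×glycinato (-1 each), 1×iodo (-1 each), 1×cyano (-1 each), 2×hydroxo (-1 each); total -5. So Os + (-5) = 3−, giving Os = +2.
Ligands are named alphabetically: cyano before glycinato before hydroxo before iodo.
The complex ion is anionic, so osmium takes the -ate form osmate(II).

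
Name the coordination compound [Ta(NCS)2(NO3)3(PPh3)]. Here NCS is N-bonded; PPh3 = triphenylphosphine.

There is no counter-ion, so the complex is neutral overall.
Ligand charges: 3×nitrato (-1 each), 2×isothiocyanato (-1 each), 1×triphenylphosphine (neutral); total -5. So Ta + (-5) = 0, giving Ta = +5.
Ligands are named alphabetically: isothiocyanato before nitrato before triphenylphosphine.

diisothiocyanatotrinitrato(triphenylphosphine)tantalum(V)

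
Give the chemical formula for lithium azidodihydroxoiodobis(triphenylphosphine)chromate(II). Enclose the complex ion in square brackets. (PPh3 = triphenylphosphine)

Li2[CrI(N3)(OH)2(PPh3)2]

Ligands: 1 iodo (I, -1), 2 triphenylphosphine (PPh3, neutral), 2 hydroxo (OH, -1), 1 azido (N3, -1). Ligand charge sum = -4.
With Cr in oxidation state +2, the complex ion is [Cr...]^2−.
Charge balance with lithium (+1) requires 1 complex ion per 2 lithium.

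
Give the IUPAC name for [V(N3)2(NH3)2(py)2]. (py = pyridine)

diamminediazidobis(pyridine)vanadium(II)

There is no counter-ion, so the complex is neutral overall.
Ligand charges: 2×azido (-1 each), 2×pyridine (neutral), 2×ammine (neutral); total -2. So V + (-2) = 0, giving V = +2.
Ligands are named alphabetically: ammine before azido before pyridine.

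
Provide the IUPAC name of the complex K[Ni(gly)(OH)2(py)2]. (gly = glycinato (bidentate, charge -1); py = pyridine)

potassium (glycinato)dihydroxobis(pyridine)nickelate(II)

The 1 potassium counter-ion carries a total charge of +1, so each complex ion is 1−.
Ligand charges: 1×glycinato (-1 each), 2×pyridine (neutral), 2×hydroxo (-1 each); total -3. So Ni + (-3) = 1−, giving Ni = +2.
Ligands are named alphabetically: glycinato before hydroxo before pyridine.
The complex ion is anionic, so nickel takes the -ate form nickelate(II).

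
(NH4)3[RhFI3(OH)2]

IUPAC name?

The 3 ammonium counter-ions carry a total charge of +3, so each complex ion is 3−.
Ligand charges: 1×fluoro (-1 each), 3×iodo (-1 each), 2×hydroxo (-1 each); total -6. So Rh + (-6) = 3−, giving Rh = +3.
Ligands are named alphabetically: fluoro before hydroxo before iodo.
The complex ion is anionic, so rhodium takes the -ate form rhodate(III).

ammonium fluorodihydroxotriiodorhodate(III)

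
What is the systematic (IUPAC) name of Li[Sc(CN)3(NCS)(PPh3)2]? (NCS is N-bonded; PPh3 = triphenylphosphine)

lithium tricyanoisothiocyanatobis(triphenylphosphine)scandate(III)

The 1 lithium counter-ion carries a total charge of +1, so each complex ion is 1−.
Ligand charges: 3×cyano (-1 each), 1×isothiocyanato (-1 each), 2×triphenylphosphine (neutral); total -4. So Sc + (-4) = 1−, giving Sc = +3.
The complex ion is anionic, so scandium takes the -ate form scandate(III).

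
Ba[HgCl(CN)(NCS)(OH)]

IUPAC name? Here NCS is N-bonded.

The 1 barium counter-ion carries a total charge of +2, so each complex ion is 2−.
Ligand charges: 1×chloro (-1 each), 1×isothiocyanato (-1 each), 1×cyano (-1 each), 1×hydroxo (-1 each); total -4. So Hg + (-4) = 2−, giving Hg = +2.
The complex ion is anionic, so mercury takes the -ate form mercurate(II).

barium chlorocyanohydroxoisothiocyanatomercurate(II)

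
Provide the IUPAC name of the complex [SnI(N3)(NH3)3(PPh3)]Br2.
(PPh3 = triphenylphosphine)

The 2 bromide counter-ions carry a total charge of -2, so each complex ion is 2+.
Ligand charges: 1×azido (-1 each), 1×iodo (-1 each), 3×ammine (neutral), 1×triphenylphosphine (neutral); total -2. So Sn + (-2) = 2+, giving Sn = +4.
Ligands are named alphabetically: ammine before azido before iodo before triphenylphosphine.

triammineazidoiodo(triphenylphosphine)tin(IV) bromide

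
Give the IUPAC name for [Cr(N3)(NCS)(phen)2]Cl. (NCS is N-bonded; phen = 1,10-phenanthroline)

azidoisothiocyanatobis(1,10-phenanthroline)chromium(III) chloride

The 1 chloride counter-ion carries a total charge of -1, so each complex ion is 1+.
Ligand charges: 1×isothiocyanato (-1 each), 2×1,10-phenanthroline (neutral), 1×azido (-1 each); total -2. So Cr + (-2) = 1+, giving Cr = +3.
Ligands are named alphabetically: azido before isothiocyanato before phenanthroline.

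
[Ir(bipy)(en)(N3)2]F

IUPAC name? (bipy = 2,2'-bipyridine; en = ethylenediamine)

diazido(2,2'-bipyridine)(ethylenediamine)iridium(III) fluoride

The 1 fluoride counter-ion carries a total charge of -1, so each complex ion is 1+.
Ligand charges: 1×2,2'-bipyridine (neutral), 1×ethylenediamine (neutral), 2×azido (-1 each); total -2. So Ir + (-2) = 1+, giving Ir = +3.
Ligands are named alphabetically: azido before bipyridine before ethylenediamine.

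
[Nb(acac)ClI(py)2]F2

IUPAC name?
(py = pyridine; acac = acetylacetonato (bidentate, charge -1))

(acetylacetonato)chloroiodobis(pyridine)niobium(V) fluoride

The 2 fluoride counter-ions carry a total charge of -2, so each complex ion is 2+.
Ligand charges: 1×iodo (-1 each), 2×pyridine (neutral), 1×chloro (-1 each), 1×acetylacetonato (-1 each); total -3. So Nb + (-3) = 2+, giving Nb = +5.
Ligands are named alphabetically: acetylacetonato before chloro before iodo before pyridine.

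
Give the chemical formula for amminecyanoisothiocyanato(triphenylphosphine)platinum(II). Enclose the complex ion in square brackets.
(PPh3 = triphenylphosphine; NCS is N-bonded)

Ligands: 1 triphenylphosphine (PPh3, neutral), 1 isothiocyanato (NCS, -1), 1 cyano (CN, -1), 1 ammine (NH3, neutral). Ligand charge sum = -2.
With Pt in oxidation state +2, the complex ion is [Pt...].

[Pt(CN)(NCS)(NH3)(PPh3)]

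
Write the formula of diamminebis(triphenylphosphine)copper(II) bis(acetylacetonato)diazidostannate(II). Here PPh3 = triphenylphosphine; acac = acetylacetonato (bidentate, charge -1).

Cation [Cu…]: ligand charges 0, Cu(II) ⇒ ion charge 2+.
Anion [Sn…]: ligand charges -4, Sn(II) ⇒ ion charge 2−.

[Cu(NH3)2(PPh3)2][Sn(acac)2(N3)2]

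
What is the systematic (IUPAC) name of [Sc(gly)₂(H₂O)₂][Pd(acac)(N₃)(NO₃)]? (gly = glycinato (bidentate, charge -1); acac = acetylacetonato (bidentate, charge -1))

Scandium is always +3 in its complexes; the cation's ligand charges sum to -2, so the complex cation is 1+.
A 1:1 salt means the anion carries the equal and opposite charge, 1−.
Anion: ligand charges sum to -3; for the ion to be 1−, Pd = +2.

diaquabis(glycinato)scandium(III) (acetylacetonato)azidonitratopalladate(II)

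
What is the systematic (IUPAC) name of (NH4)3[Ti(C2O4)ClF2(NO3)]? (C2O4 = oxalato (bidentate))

The 3 ammonium counter-ions carry a total charge of +3, so each complex ion is 3−.
Ligand charges: 2×fluoro (-1 each), 1×nitrato (-1 each), 1×chloro (-1 each), 1×oxalato (-2 each); total -6. So Ti + (-6) = 3−, giving Ti = +3.
Ligands are named alphabetically: chloro before fluoro before nitrato before oxalato.
The complex ion is anionic, so titanium takes the -ate form titanate(III).

ammonium chlorodifluoronitratooxalatotitanate(III)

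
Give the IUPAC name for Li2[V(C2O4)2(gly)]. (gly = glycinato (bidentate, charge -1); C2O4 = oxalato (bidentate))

The 2 lithium counter-ions carry a total charge of +2, so each complex ion is 2−.
Ligand charges: 1×glycinato (-1 each), 2×oxalato (-2 each); total -5. So V + (-5) = 2−, giving V = +3.
Ligands are named alphabetically: glycinato before oxalato.
The complex ion is anionic, so vanadium takes the -ate form vanadate(III).

lithium (glycinato)dioxalatovanadate(III)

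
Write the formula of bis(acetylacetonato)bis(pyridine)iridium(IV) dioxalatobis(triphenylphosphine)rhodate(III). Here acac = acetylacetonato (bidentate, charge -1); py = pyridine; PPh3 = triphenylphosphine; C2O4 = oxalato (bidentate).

Cation [Ir…]: ligand charges -2, Ir(IV) ⇒ ion charge 2+.
Anion [Rh…]: ligand charges -4, Rh(III) ⇒ ion charge 1−.

[Ir(acac)2(py)2][Rh(C2O4)2(PPh3)2]2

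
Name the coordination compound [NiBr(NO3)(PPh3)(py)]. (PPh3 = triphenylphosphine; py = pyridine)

bromonitrato(pyridine)(triphenylphosphine)nickel(II)

There is no counter-ion, so the complex is neutral overall.
Ligand charges: 1×triphenylphosphine (neutral), 1×pyridine (neutral), 1×bromo (-1 each), 1×nitrato (-1 each); total -2. So Ni + (-2) = 0, giving Ni = +2.
Ligands are named alphabetically: bromo before nitrato before pyridine before triphenylphosphine.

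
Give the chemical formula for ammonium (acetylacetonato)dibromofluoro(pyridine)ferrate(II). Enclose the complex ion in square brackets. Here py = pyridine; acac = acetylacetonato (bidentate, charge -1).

(NH4)2[Fe(acac)Br2F(py)]

Ligands: 1 pyridine (py, neutral), 1 acetylacetonato (acac, -1), 1 fluoro (F, -1), 2 bromo (Br, -1). Ligand charge sum = -4.
With Fe in oxidation state +2, the complex ion is [Fe...]^2−.
Charge balance with ammonium (+1) requires 1 complex ion per 2 ammonium.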